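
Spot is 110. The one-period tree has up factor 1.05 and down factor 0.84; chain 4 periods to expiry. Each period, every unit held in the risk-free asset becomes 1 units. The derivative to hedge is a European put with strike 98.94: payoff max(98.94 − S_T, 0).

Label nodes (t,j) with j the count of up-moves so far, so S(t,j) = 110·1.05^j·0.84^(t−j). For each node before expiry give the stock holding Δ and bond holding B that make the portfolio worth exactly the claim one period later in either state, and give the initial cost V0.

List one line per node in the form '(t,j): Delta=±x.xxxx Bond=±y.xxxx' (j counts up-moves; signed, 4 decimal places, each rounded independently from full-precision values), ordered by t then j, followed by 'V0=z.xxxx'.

(0,0): Delta=-0.3440 Bond=41.8711
(1,0): Delta=-0.7599 Bond=80.3070
(1,1): Delta=-0.2400 Bond=29.8598
(2,0): Delta=-1.0000 Bond=98.9400
(2,1): Delta=-0.6999 Bond=74.4842
(2,2): Delta=-0.1250 Bond=15.9147
(3,0): Delta=-1.0000 Bond=98.9400
(3,1): Delta=-1.0000 Bond=98.9400
(3,2): Delta=-0.6249 Bond=66.8418
(3,3): Delta=0.0000 Bond=0.0000
V0=4.0354

Since d<R<u, set p* = (R−d)/(u−d) = 0.7619; price each node as the discounted p*-expectation of its children.
At expiry t=4: V(4,0)=44.1742, V(4,1)=30.4827, V(4,2)=13.3684, V(4,3)=0.0000, V(4,4)=0.0000
(3,0): S=65.1974. Δ = (V_up−V_dn)/(S_up−S_dn) = (30.4827−44.1742)/(68.4573−54.7658) = -1.0000. V = [p*·30.4827 + (1−p*)·44.1742]/1 = 33.7426. B = V − Δ·S = 98.9400.
(3,1): S=81.4968. Δ = (V_up−V_dn)/(S_up−S_dn) = (13.3684−30.4827)/(85.5716−68.4573) = -1.0000. V = [p*·13.3684 + (1−p*)·30.4827]/1 = 17.4432. B = V − Δ·S = 98.9400.
(3,2): S=101.8710. Δ = (V_up−V_dn)/(S_up−S_dn) = (0.0000−13.3684)/(106.9646−85.5716) = -0.6249. V = [p*·0.0000 + (1−p*)·13.3684]/1 = 3.1829. B = V − Δ·S = 66.8418.
(3,3): S=127.3388. Δ = (V_up−V_dn)/(S_up−S_dn) = (0.0000−0.0000)/(133.7057−106.9646) = 0.0000. V = [p*·0.0000 + (1−p*)·0.0000]/1 = 0.0000. B = V − Δ·S = 0.0000.
(2,0): S=77.6160. Δ = (V_up−V_dn)/(S_up−S_dn) = (17.4432−33.7426)/(81.4968−65.1974) = -1.0000. V = [p*·17.4432 + (1−p*)·33.7426]/1 = 21.3240. B = V − Δ·S = 98.9400.
(2,1): S=97.0200. Δ = (V_up−V_dn)/(S_up−S_dn) = (3.1829−17.4432)/(101.8710−81.4968) = -0.6999. V = [p*·3.1829 + (1−p*)·17.4432]/1 = 6.5782. B = V − Δ·S = 74.4842.
(2,2): S=121.2750. Δ = (V_up−V_dn)/(S_up−S_dn) = (0.0000−3.1829)/(127.3388−101.8710) = -0.1250. V = [p*·0.0000 + (1−p*)·3.1829]/1 = 0.7578. B = V − Δ·S = 15.9147.
(1,0): S=92.4000. Δ = (V_up−V_dn)/(S_up−S_dn) = (6.5782−21.3240)/(97.0200−77.6160) = -0.7599. V = [p*·6.5782 + (1−p*)·21.3240]/1 = 10.0891. B = V − Δ·S = 80.3070.
(1,1): S=115.5000. Δ = (V_up−V_dn)/(S_up−S_dn) = (0.7578−6.5782)/(121.2750−97.0200) = -0.2400. V = [p*·0.7578 + (1−p*)·6.5782]/1 = 2.1437. B = V − Δ·S = 29.8598.
(0,0): S=110.0000. Δ = (V_up−V_dn)/(S_up−S_dn) = (2.1437−10.0891)/(115.5000−92.4000) = -0.3440. V = [p*·2.1437 + (1−p*)·10.0891]/1 = 4.0354. B = V − Δ·S = 41.8711.
Check: Δ(0,0)·S0 + B(0,0) = 4.0354 = V0.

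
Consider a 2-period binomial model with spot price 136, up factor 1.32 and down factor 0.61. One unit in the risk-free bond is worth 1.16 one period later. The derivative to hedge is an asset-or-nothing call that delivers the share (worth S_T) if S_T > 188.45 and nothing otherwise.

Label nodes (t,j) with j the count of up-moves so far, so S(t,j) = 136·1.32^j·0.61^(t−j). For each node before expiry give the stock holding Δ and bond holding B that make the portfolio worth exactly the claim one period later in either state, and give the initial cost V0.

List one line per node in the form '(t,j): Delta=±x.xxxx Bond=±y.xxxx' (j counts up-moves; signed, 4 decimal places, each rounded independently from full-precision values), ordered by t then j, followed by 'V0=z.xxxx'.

Under the risk-neutral measure, an up-move has probability p* = (R−d)/(u−d) = 0.7746 and values discount at R = 1.16.
Payoff layer (t=2): V(2,0)=0.0000, V(2,1)=0.0000, V(2,2)=236.9664
Node (1,0) S=82.9600: V=(p*·0.0000+(1−p*)·0.0000)/1.16=0.0000; Δ=(0.0000−0.0000)/(109.5072−50.6056)=0.0000; B=V−Δ·S=0.0000
Node (1,1) S=179.5200: V=(p*·236.9664+(1−p*)·0.0000)/1.16=158.2461; Δ=(236.9664−0.0000)/(236.9664−109.5072)=1.8592; B=V−Δ·S=-175.5094
Node (0,0) S=136.0000: V=(p*·158.2461+(1−p*)·0.0000)/1.16=105.6768; Δ=(158.2461−0.0000)/(179.5200−82.9600)=1.6388; B=V−Δ·S=-117.2051
Root portfolio cost Δ·136+B reproduces V0=105.6768.

(0,0): Delta=1.6388 Bond=-117.2051
(1,0): Delta=0.0000 Bond=0.0000
(1,1): Delta=1.8592 Bond=-175.5094
V0=105.6768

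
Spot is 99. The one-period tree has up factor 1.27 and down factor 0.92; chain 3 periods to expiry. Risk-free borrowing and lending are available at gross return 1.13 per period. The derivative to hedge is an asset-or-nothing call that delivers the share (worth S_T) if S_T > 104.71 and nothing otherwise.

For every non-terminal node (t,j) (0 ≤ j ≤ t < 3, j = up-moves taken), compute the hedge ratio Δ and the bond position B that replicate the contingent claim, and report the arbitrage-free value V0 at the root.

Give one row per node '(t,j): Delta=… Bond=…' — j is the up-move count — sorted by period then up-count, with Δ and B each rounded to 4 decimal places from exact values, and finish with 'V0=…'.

Risk-neutral probability p* = (R−d)/(u−d) = (1.13−0.92)/(1.27−0.92) = 0.6000.
Terminal values V(3,·): V(3,0)=0.0000, V(3,1)=106.4179, V(3,2)=146.9029, V(3,3)=202.7899
Node (2,0) S=83.7936: V=(p*·106.4179+(1−p*)·0.0000)/1.13=56.5051; Δ=(106.4179−0.0000)/(106.4179−77.0901)=3.6286; B=V−Δ·S=-247.5460
Node (2,1) S=115.6716: V=(p*·146.9029+(1−p*)·106.4179)/1.13=115.6716; Δ=(146.9029−106.4179)/(146.9029−106.4179)=1.0000; B=V−Δ·S=0.0000
Node (2,2) S=159.6771: V=(p*·202.7899+(1−p*)·146.9029)/1.13=159.6771; Δ=(202.7899−146.9029)/(202.7899−146.9029)=1.0000; B=V−Δ·S=0.0000
Node (1,0) S=91.0800: V=(p*·115.6716+(1−p*)·56.5051)/1.13=81.4203; Δ=(115.6716−56.5051)/(115.6716−83.7936)=1.8560; B=V−Δ·S=-87.6269
Node (1,1) S=125.7300: V=(p*·159.6771+(1−p*)·115.6716)/1.13=125.7300; Δ=(159.6771−115.6716)/(159.6771−115.6716)=1.0000; B=V−Δ·S=0.0000
Node (0,0) S=99.0000: V=(p*·125.7300+(1−p*)·81.4203)/1.13=95.5807; Δ=(125.7300−81.4203)/(125.7300−91.0800)=1.2788; B=V−Δ·S=-31.0184
Root portfolio cost Δ·99+B reproduces V0=95.5807.

(0,0): Delta=1.2788 Bond=-31.0184
(1,0): Delta=1.8560 Bond=-87.6269
(1,1): Delta=1.0000 Bond=0.0000
(2,0): Delta=3.6286 Bond=-247.5460
(2,1): Delta=1.0000 Bond=0.0000
(2,2): Delta=1.0000 Bond=0.0000
V0=95.5807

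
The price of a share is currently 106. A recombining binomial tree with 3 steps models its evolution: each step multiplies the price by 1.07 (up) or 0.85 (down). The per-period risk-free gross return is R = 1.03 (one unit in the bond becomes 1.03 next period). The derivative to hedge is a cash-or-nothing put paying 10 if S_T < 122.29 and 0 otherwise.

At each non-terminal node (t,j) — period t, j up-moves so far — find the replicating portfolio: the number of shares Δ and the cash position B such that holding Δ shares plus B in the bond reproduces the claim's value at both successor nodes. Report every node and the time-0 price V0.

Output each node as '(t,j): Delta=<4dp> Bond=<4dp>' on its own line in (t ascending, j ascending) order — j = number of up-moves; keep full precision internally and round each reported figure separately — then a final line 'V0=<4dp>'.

(0,0): Delta=-0.2706 Bond=32.8207
(1,0): Delta=0.0000 Bond=9.4260
(1,1): Delta=-0.3183 Bond=39.2229
(2,0): Delta=0.0000 Bond=9.7087
(2,1): Delta=0.0000 Bond=9.7087
(2,2): Delta=-0.3745 Bond=47.2198
V0=4.1391

Since d<R<u, set p* = (R−d)/(u−d) = 0.8182; price each node as the discounted p*-expectation of its children.
Payoff layer (t=3): V(3,0)=10.0000, V(3,1)=10.0000, V(3,2)=10.0000, V(3,3)=0.0000
  t=2,j=0: stock 76.5850 → up 81.9459 (V=10.0000), down 65.0972 (V=10.0000). Price 9.7087; hedge Δ=0.0000, bond B=9.7087.
  t=2,j=1: stock 96.4070 → up 103.1555 (V=10.0000), down 81.9459 (V=10.0000). Price 9.7087; hedge Δ=0.0000, bond B=9.7087.
  t=2,j=2: stock 121.3594 → up 129.8546 (V=0.0000), down 103.1555 (V=10.0000). Price 1.7652; hedge Δ=-0.3745, bond B=47.2198.
  t=1,j=0: stock 90.1000 → up 96.4070 (V=9.7087), down 76.5850 (V=9.7087). Price 9.4260; hedge Δ=0.0000, bond B=9.4260.
  t=1,j=1: stock 113.4200 → up 121.3594 (V=1.7652), down 96.4070 (V=9.7087). Price 3.1160; hedge Δ=-0.3183, bond B=39.2229.
  t=0,j=0: stock 106.0000 → up 113.4200 (V=3.1160), down 90.1000 (V=9.4260). Price 4.1391; hedge Δ=-0.2706, bond B=32.8207.
Root portfolio cost Δ·106+B reproduces V0=4.1391.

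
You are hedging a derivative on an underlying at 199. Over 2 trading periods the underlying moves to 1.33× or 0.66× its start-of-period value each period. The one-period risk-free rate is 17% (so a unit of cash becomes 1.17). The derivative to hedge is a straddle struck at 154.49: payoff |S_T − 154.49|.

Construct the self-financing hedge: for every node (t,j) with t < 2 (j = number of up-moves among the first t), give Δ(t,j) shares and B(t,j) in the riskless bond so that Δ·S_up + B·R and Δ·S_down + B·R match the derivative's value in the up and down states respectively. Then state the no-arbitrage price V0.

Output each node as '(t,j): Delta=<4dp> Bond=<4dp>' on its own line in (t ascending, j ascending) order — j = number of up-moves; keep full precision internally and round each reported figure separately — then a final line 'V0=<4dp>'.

Under the risk-neutral measure, an up-move has probability p* = (R−d)/(u−d) = 0.7612 and values discount at R = 1.17.
At expiry t=2: V(2,0)=67.8056, V(2,1)=20.1922, V(2,2)=197.5211
(1,0): S=131.3400. Δ = (V_up−V_dn)/(S_up−S_dn) = (20.1922−67.8056)/(174.6822−86.6844) = -0.5411. V = [p*·20.1922 + (1−p*)·67.8056]/1.17 = 26.9766. B = V − Δ·S = 98.0413.
(1,1): S=264.6700. Δ = (V_up−V_dn)/(S_up−S_dn) = (197.5211−20.1922)/(352.0111−174.6822) = 1.0000. V = [p*·197.5211 + (1−p*)·20.1922]/1.17 = 132.6273. B = V − Δ·S = -132.0427.
(0,0): S=199.0000. Δ = (V_up−V_dn)/(S_up−S_dn) = (132.6273−26.9766)/(264.6700−131.3400) = 0.7924. V = [p*·132.6273 + (1−p*)·26.9766]/1.17 = 91.7925. B = V − Δ·S = -65.8951.
Self-financing check: at every node Δ·S+B equals the discounted successor values.

(0,0): Delta=0.7924 Bond=-65.8951
(1,0): Delta=-0.5411 Bond=98.0413
(1,1): Delta=1.0000 Bond=-132.0427
V0=91.7925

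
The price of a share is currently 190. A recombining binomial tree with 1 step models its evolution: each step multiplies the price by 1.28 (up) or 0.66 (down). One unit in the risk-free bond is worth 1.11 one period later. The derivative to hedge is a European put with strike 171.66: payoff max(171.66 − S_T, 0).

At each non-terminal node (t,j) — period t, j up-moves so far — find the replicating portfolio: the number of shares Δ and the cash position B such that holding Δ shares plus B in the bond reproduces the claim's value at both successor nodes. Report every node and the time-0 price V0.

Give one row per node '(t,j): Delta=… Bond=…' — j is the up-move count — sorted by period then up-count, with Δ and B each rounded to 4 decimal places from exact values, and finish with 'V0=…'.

(0,0): Delta=-0.3927 Bond=86.0401
V0=11.4272

Since d<R<u, set p* = (R−d)/(u−d) = 0.7258; price each node as the discounted p*-expectation of its children.
Payoff layer (t=1): V(1,0)=46.2600, V(1,1)=0.0000
(0,0): S=190.0000. Δ = (V_up−V_dn)/(S_up−S_dn) = (0.0000−46.2600)/(243.2000−125.4000) = -0.3927. V = [p*·0.0000 + (1−p*)·46.2600]/1.11 = 11.4272. B = V − Δ·S = 86.0401.
Each (Δ,B) replicates both successor values, so the strategy is self-financing and V0 is arbitrage-free.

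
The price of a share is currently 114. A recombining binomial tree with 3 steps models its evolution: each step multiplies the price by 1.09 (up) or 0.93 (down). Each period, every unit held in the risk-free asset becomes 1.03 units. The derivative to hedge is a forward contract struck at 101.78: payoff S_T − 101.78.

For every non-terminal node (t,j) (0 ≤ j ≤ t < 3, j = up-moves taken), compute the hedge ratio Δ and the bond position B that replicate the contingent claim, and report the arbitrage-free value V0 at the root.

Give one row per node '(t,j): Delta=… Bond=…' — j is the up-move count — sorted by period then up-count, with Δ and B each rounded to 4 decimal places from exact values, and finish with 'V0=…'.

(0,0): Delta=1.0000 Bond=-93.1431
(1,0): Delta=1.0000 Bond=-95.9374
(1,1): Delta=1.0000 Bond=-95.9374
(2,0): Delta=1.0000 Bond=-98.8155
(2,1): Delta=1.0000 Bond=-98.8155
(2,2): Delta=1.0000 Bond=-98.8155
V0=20.8569

No-arbitrage ⇒ martingale measure with p* = (R−d)/(u−d) = 0.6250.
Payoff layer (t=3): V(3,0)=-10.0833, V(3,1)=5.6925, V(3,2)=24.1824, V(3,3)=45.8533
(2,0): S=98.5986. Δ = (V_up−V_dn)/(S_up−S_dn) = (5.6925−-10.0833)/(107.4725−91.6967) = 1.0000. V = [p*·5.6925 + (1−p*)·-10.0833]/1.03 = -0.2169. B = V − Δ·S = -98.8155.
(2,1): S=115.5618. Δ = (V_up−V_dn)/(S_up−S_dn) = (24.1824−5.6925)/(125.9624−107.4725) = 1.0000. V = [p*·24.1824 + (1−p*)·5.6925]/1.03 = 16.7463. B = V − Δ·S = -98.8155.
(2,2): S=135.4434. Δ = (V_up−V_dn)/(S_up−S_dn) = (45.8533−24.1824)/(147.6333−125.9624) = 1.0000. V = [p*·45.8533 + (1−p*)·24.1824]/1.03 = 36.6279. B = V − Δ·S = -98.8155.
(1,0): S=106.0200. Δ = (V_up−V_dn)/(S_up−S_dn) = (16.7463−-0.2169)/(115.5618−98.5986) = 1.0000. V = [p*·16.7463 + (1−p*)·-0.2169]/1.03 = 10.0826. B = V − Δ·S = -95.9374.
(1,1): S=124.2600. Δ = (V_up−V_dn)/(S_up−S_dn) = (36.6279−16.7463)/(135.4434−115.5618) = 1.0000. V = [p*·36.6279 + (1−p*)·16.7463]/1.03 = 28.3226. B = V − Δ·S = -95.9374.
(0,0): S=114.0000. Δ = (V_up−V_dn)/(S_up−S_dn) = (28.3226−10.0826)/(124.2600−106.0200) = 1.0000. V = [p*·28.3226 + (1−p*)·10.0826]/1.03 = 20.8569. B = V − Δ·S = -93.1431.
Self-financing check: at every node Δ·S+B equals the discounted successor values.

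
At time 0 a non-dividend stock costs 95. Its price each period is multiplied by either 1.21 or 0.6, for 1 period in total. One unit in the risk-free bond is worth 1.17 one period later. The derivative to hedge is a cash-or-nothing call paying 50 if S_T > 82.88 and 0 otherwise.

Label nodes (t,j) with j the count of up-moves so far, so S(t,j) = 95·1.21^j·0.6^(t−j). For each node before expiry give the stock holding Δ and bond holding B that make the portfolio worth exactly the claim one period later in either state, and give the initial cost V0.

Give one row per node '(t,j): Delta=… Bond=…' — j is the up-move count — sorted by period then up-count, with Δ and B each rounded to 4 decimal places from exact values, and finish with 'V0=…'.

The replicating-portfolio and risk-neutral prices coincide; use p* = (1.17−0.6)/(1.21−0.6) = 0.9344 for the latter.
Terminal payoffs: V(1,0)=0.0000, V(1,1)=50.0000
Node (0,0) S=95.0000: V=(p*·50.0000+(1−p*)·0.0000)/1.17=39.9327; Δ=(50.0000−0.0000)/(114.9500−57.0000)=0.8628; B=V−Δ·S=-42.0345
Check: Δ(0,0)·S0 + B(0,0) = 39.9327 = V0.

(0,0): Delta=0.8628 Bond=-42.0345
V0=39.9327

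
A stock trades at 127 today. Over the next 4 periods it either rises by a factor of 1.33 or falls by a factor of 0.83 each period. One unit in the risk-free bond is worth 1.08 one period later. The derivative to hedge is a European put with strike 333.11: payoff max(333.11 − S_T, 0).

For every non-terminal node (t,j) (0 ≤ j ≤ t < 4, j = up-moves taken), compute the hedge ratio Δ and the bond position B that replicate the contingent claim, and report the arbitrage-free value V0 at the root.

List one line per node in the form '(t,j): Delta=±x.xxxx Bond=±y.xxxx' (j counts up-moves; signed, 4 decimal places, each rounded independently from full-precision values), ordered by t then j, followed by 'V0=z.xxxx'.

(0,0): Delta=-0.8996 Bond=235.0428
(1,0): Delta=-1.0000 Bond=264.4335
(1,1): Delta=-0.8369 Bond=243.2590
(2,0): Delta=-1.0000 Bond=285.5881
(2,1): Delta=-1.0000 Bond=285.5881
(2,2): Delta=-0.7351 Bond=239.8514
(3,0): Delta=-1.0000 Bond=308.4352
(3,1): Delta=-1.0000 Bond=308.4352
(3,2): Delta=-1.0000 Bond=308.4352
(3,3): Delta=-0.5698 Bond=209.6438
V0=120.7985

Under the risk-neutral measure, an up-move has probability p* = (R−d)/(u−d) = 0.5000 and values discount at R = 1.08.
At expiry t=4: V(4,0)=272.8379, V(4,1)=236.5295, V(4,2)=178.3484, V(4,3)=85.1185, V(4,4)=0.0000
Node (3,0) S=72.6169: V=(p*·236.5295+(1−p*)·272.8379)/1.08=235.8182; Δ=(236.5295−272.8379)/(96.5805−60.2721)=-1.0000; B=V−Δ·S=308.4352
Node (3,1) S=116.3621: V=(p*·178.3484+(1−p*)·236.5295)/1.08=192.0731; Δ=(178.3484−236.5295)/(154.7616−96.5805)=-1.0000; B=V−Δ·S=308.4352
Node (3,2) S=186.4597: V=(p*·85.1185+(1−p*)·178.3484)/1.08=121.9754; Δ=(85.1185−178.3484)/(247.9915−154.7616)=-1.0000; B=V−Δ·S=308.4352
Node (3,3) S=298.7849: V=(p*·0.0000+(1−p*)·85.1185)/1.08=39.4067; Δ=(0.0000−85.1185)/(397.3839−247.9915)=-0.5698; B=V−Δ·S=209.6438
Node (2,0) S=87.4903: V=(p*·192.0731+(1−p*)·235.8182)/1.08=198.0978; Δ=(192.0731−235.8182)/(116.3621−72.6169)=-1.0000; B=V−Δ·S=285.5881
Node (2,1) S=140.1953: V=(p*·121.9754+(1−p*)·192.0731)/1.08=145.3928; Δ=(121.9754−192.0731)/(186.4597−116.3621)=-1.0000; B=V−Δ·S=285.5881
Node (2,2) S=224.6503: V=(p*·39.4067+(1−p*)·121.9754)/1.08=74.7140; Δ=(39.4067−121.9754)/(298.7849−186.4597)=-0.7351; B=V−Δ·S=239.8514
Node (1,0) S=105.4100: V=(p*·145.3928+(1−p*)·198.0978)/1.08=159.0235; Δ=(145.3928−198.0978)/(140.1953−87.4903)=-1.0000; B=V−Δ·S=264.4335
Node (1,1) S=168.9100: V=(p*·74.7140+(1−p*)·145.3928)/1.08=101.9013; Δ=(74.7140−145.3928)/(224.6503−140.1953)=-0.8369; B=V−Δ·S=243.2590
Node (0,0) S=127.0000: V=(p*·101.9013+(1−p*)·159.0235)/1.08=120.7985; Δ=(101.9013−159.0235)/(168.9100−105.4100)=-0.8996; B=V−Δ·S=235.0428
Each (Δ,B) replicates both successor values, so the strategy is self-financing and V0 is arbitrage-free.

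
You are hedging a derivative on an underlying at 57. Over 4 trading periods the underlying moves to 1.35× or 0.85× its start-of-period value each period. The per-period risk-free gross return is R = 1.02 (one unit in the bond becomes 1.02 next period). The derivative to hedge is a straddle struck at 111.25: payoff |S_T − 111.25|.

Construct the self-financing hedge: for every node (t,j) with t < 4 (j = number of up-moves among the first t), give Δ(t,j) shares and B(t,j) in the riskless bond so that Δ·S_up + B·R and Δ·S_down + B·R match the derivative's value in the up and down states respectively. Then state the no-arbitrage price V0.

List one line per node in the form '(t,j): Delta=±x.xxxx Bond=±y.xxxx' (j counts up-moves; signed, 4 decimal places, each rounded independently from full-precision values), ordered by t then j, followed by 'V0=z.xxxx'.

The replicating-portfolio and risk-neutral prices coincide; use p* = (1.02−0.85)/(1.35−0.85) = 0.3400 for the latter.
Terminal values V(4,·): V(4,0)=81.4956, V(4,1)=63.9931, V(4,2)=36.1949, V(4,3)=7.9552, V(4,4)=78.0759
(3,0): S=35.0051. Δ = (V_up−V_dn)/(S_up−S_dn) = (63.9931−81.4956)/(47.2569−29.7544) = -1.0000. V = [p*·63.9931 + (1−p*)·81.4956]/1.02 = 74.0635. B = V − Δ·S = 109.0686.
(3,1): S=55.5964. Δ = (V_up−V_dn)/(S_up−S_dn) = (36.1949−63.9931)/(75.0551−47.2569) = -1.0000. V = [p*·36.1949 + (1−p*)·63.9931]/1.02 = 53.4723. B = V − Δ·S = 109.0686.
(3,2): S=88.3001. Δ = (V_up−V_dn)/(S_up−S_dn) = (7.9552−36.1949)/(119.2052−75.0551) = -0.6396. V = [p*·7.9552 + (1−p*)·36.1949]/1.02 = 26.0719. B = V − Δ·S = 82.5514.
(3,3): S=140.2414. Δ = (V_up−V_dn)/(S_up−S_dn) = (78.0759−7.9552)/(189.3259−119.2052) = 1.0000. V = [p*·78.0759 + (1−p*)·7.9552]/1.02 = 31.1727. B = V − Δ·S = -109.0686.
(2,0): S=41.1825. Δ = (V_up−V_dn)/(S_up−S_dn) = (53.4723−74.0635)/(55.5964−35.0051) = -1.0000. V = [p*·53.4723 + (1−p*)·74.0635]/1.02 = 65.7475. B = V − Δ·S = 106.9300.
(2,1): S=65.4075. Δ = (V_up−V_dn)/(S_up−S_dn) = (26.0719−53.4723)/(88.3001−55.5964) = -0.8378. V = [p*·26.0719 + (1−p*)·53.4723]/1.02 = 43.2903. B = V − Δ·S = 98.0910.
(2,2): S=103.8825. Δ = (V_up−V_dn)/(S_up−S_dn) = (31.1727−26.0719)/(140.2414−88.3001) = 0.0982. V = [p*·31.1727 + (1−p*)·26.0719]/1.02 = 27.2610. B = V − Δ·S = 17.0594.
(1,0): S=48.4500. Δ = (V_up−V_dn)/(S_up−S_dn) = (43.2903−65.7475)/(65.4075−41.1825) = -0.9270. V = [p*·43.2903 + (1−p*)·65.7475]/1.02 = 56.9726. B = V − Δ·S = 101.8870.
(1,1): S=76.9500. Δ = (V_up−V_dn)/(S_up−S_dn) = (27.2610−43.2903)/(103.8825−65.4075) = -0.4166. V = [p*·27.2610 + (1−p*)·43.2903]/1.02 = 37.0984. B = V − Δ·S = 69.1571.
(0,0): S=57.0000. Δ = (V_up−V_dn)/(S_up−S_dn) = (37.0984−56.9726)/(76.9500−48.4500) = -0.6973. V = [p*·37.0984 + (1−p*)·56.9726]/1.02 = 49.2308. B = V − Δ·S = 88.9792.
Each (Δ,B) replicates both successor values, so the strategy is self-financing and V0 is arbitrage-free.

(0,0): Delta=-0.6973 Bond=88.9792
(1,0): Delta=-0.9270 Bond=101.8870
(1,1): Delta=-0.4166 Bond=69.1571
(2,0): Delta=-1.0000 Bond=106.9300
(2,1): Delta=-0.8378 Bond=98.0910
(2,2): Delta=0.0982 Bond=17.0594
(3,0): Delta=-1.0000 Bond=109.0686
(3,1): Delta=-1.0000 Bond=109.0686
(3,2): Delta=-0.6396 Bond=82.5514
(3,3): Delta=1.0000 Bond=-109.0686
V0=49.2308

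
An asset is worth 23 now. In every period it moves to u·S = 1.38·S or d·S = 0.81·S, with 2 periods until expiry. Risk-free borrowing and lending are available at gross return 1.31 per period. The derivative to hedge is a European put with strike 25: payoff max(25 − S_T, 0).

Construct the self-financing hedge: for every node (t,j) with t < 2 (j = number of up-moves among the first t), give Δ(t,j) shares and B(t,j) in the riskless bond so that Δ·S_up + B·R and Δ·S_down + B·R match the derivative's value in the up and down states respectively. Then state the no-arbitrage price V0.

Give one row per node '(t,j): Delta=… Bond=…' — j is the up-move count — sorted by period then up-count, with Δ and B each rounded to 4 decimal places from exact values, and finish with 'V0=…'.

(0,0): Delta=-0.0709 Bond=1.7169
(1,0): Delta=-0.9332 Bond=18.3144
(1,1): Delta=0.0000 Bond=0.0000
V0=0.0871

Under the risk-neutral measure, an up-move has probability p* = (R−d)/(u−d) = 0.8772 and values discount at R = 1.31.
At expiry t=2: V(2,0)=9.9097, V(2,1)=0.0000, V(2,2)=0.0000
(1,0): S=18.6300. Δ = (V_up−V_dn)/(S_up−S_dn) = (0.0000−9.9097)/(25.7094−15.0903) = -0.9332. V = [p*·0.0000 + (1−p*)·9.9097]/1.31 = 0.9290. B = V − Δ·S = 18.3144.
(1,1): S=31.7400. Δ = (V_up−V_dn)/(S_up−S_dn) = (0.0000−0.0000)/(43.8012−25.7094) = 0.0000. V = [p*·0.0000 + (1−p*)·0.0000]/1.31 = 0.0000. B = V − Δ·S = 0.0000.
(0,0): S=23.0000. Δ = (V_up−V_dn)/(S_up−S_dn) = (0.0000−0.9290)/(31.7400−18.6300) = -0.0709. V = [p*·0.0000 + (1−p*)·0.9290]/1.31 = 0.0871. B = V − Δ·S = 1.7169.
Each (Δ,B) replicates both successor values, so the strategy is self-financing and V0 is arbitrage-free.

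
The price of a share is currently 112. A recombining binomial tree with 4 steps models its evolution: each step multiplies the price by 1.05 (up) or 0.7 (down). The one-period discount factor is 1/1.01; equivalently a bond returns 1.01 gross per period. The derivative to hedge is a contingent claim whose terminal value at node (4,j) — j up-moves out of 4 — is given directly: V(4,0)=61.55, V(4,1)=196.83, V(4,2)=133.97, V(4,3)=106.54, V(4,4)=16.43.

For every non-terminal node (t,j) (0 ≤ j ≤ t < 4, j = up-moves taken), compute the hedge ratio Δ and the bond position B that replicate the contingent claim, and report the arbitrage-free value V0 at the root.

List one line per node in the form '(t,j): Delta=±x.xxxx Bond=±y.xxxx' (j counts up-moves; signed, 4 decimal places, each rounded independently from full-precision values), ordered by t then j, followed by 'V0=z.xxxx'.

(0,0): Delta=-1.7819 Bond=250.7410
(1,0): Delta=-1.1603 Bond=204.5084
(1,1): Delta=-1.8354 Bond=259.5374
(2,0): Delta=-2.0730 Bond=256.6418
(2,1): Delta=-1.0818 Bond=200.0905
(2,2): Delta=-1.9003 Bond=270.1382
(3,0): Delta=10.0613 Bond=-206.9406
(3,1): Delta=-3.1168 Bond=319.3564
(3,2): Delta=-0.9067 Bond=186.9604
(3,3): Delta=-1.9857 Bond=283.9208
V0=51.1629

No-arbitrage ⇒ martingale measure with p* = (R−d)/(u−d) = 0.8857.
Terminal values V(4,·): V(4,0)=61.5500, V(4,1)=196.8300, V(4,2)=133.9700, V(4,3)=106.5400, V(4,4)=16.4300
  t=3,j=0: stock 38.4160 → up 40.3368 (V=196.8300), down 26.8912 (V=61.5500). Price 179.5737; hedge Δ=10.0613, bond B=-206.9406.
  t=3,j=1: stock 57.6240 → up 60.5052 (V=133.9700), down 40.3368 (V=196.8300). Price 139.7564; hedge Δ=-3.1168, bond B=319.3564.
  t=3,j=2: stock 86.4360 → up 90.7578 (V=106.5400), down 60.5052 (V=133.9700). Price 108.5890; hedge Δ=-0.9067, bond B=186.9604.
  t=3,j=3: stock 129.6540 → up 136.1367 (V=16.4300), down 90.7578 (V=106.5400). Price 26.4636; hedge Δ=-1.9857, bond B=283.9208.
  t=2,j=0: stock 54.8800 → up 57.6240 (V=139.7564), down 38.4160 (V=179.5737). Price 142.8782; hedge Δ=-2.0730, bond B=256.6418.
  t=2,j=1: stock 82.3200 → up 86.4360 (V=108.5890), down 57.6240 (V=139.7564). Price 111.0406; hedge Δ=-1.0818, bond B=200.0905.
  t=2,j=2: stock 123.4800 → up 129.6540 (V=26.4636), down 86.4360 (V=108.5890). Price 35.4945; hedge Δ=-1.9003, bond B=270.1382.
  t=1,j=0: stock 78.4000 → up 82.3200 (V=111.0406), down 54.8800 (V=142.8782). Price 113.5437; hedge Δ=-1.1603, bond B=204.5084.
  t=1,j=1: stock 117.6000 → up 123.4800 (V=35.4945), down 82.3200 (V=111.0406). Price 43.6914; hedge Δ=-1.8354, bond B=259.5374.
  t=0,j=0: stock 112.0000 → up 117.6000 (V=43.6914), down 78.4000 (V=113.5437). Price 51.1629; hedge Δ=-1.7819, bond B=250.7410.
Each (Δ,B) replicates both successor values, so the strategy is self-financing and V0 is arbitrage-free.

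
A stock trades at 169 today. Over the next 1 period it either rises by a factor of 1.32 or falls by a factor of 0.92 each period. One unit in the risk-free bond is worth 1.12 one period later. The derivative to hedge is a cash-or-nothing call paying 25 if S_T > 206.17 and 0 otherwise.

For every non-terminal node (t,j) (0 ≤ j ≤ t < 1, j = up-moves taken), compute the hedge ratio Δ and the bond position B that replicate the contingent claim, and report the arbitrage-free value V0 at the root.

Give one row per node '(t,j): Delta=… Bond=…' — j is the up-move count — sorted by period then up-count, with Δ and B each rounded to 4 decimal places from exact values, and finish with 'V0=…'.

(0,0): Delta=0.3698 Bond=-51.3393
V0=11.1607

The replicating-portfolio and risk-neutral prices coincide; use p* = (1.12−0.92)/(1.32−0.92) = 0.5000 for the latter.
Payoff layer (t=1): V(1,0)=0.0000, V(1,1)=25.0000
(0,0): S=169.0000. Δ = (V_up−V_dn)/(S_up−S_dn) = (25.0000−0.0000)/(223.0800−155.4800) = 0.3698. V = [p*·25.0000 + (1−p*)·0.0000]/1.12 = 11.1607. B = V − Δ·S = -51.3393.
Root portfolio cost Δ·169+B reproduces V0=11.1607.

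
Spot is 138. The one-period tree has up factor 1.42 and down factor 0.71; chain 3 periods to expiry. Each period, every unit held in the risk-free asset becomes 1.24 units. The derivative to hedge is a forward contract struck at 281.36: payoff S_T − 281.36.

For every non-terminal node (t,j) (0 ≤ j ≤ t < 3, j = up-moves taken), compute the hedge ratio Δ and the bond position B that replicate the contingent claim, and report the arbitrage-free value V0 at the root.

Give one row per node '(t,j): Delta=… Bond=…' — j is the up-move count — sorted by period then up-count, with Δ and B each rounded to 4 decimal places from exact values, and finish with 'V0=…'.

Since d<R<u, set p* = (R−d)/(u−d) = 0.7465; price each node as the discounted p*-expectation of its children.
Terminal payoffs: V(3,0)=-231.9683, V(3,1)=-182.5766, V(3,2)=-83.7931, V(3,3)=113.7737
(2,0): S=69.5658. Δ = (V_up−V_dn)/(S_up−S_dn) = (-182.5766−-231.9683)/(98.7834−49.3917) = 1.0000. V = [p*·-182.5766 + (1−p*)·-231.9683]/1.24 = -157.3374. B = V − Δ·S = -226.9032.
(2,1): S=139.1316. Δ = (V_up−V_dn)/(S_up−S_dn) = (-83.7931−-182.5766)/(197.5669−98.7834) = 1.0000. V = [p*·-83.7931 + (1−p*)·-182.5766]/1.24 = -87.7716. B = V − Δ·S = -226.9032.
(2,2): S=278.2632. Δ = (V_up−V_dn)/(S_up−S_dn) = (113.7737−-83.7931)/(395.1337−197.5669) = 1.0000. V = [p*·113.7737 + (1−p*)·-83.7931]/1.24 = 51.3600. B = V − Δ·S = -226.9032.
(1,0): S=97.9800. Δ = (V_up−V_dn)/(S_up−S_dn) = (-87.7716−-157.3374)/(139.1316−69.5658) = 1.0000. V = [p*·-87.7716 + (1−p*)·-157.3374]/1.24 = -85.0065. B = V − Δ·S = -182.9865.
(1,1): S=195.9600. Δ = (V_up−V_dn)/(S_up−S_dn) = (51.3600−-87.7716)/(278.2632−139.1316) = 1.0000. V = [p*·51.3600 + (1−p*)·-87.7716]/1.24 = 12.9735. B = V − Δ·S = -182.9865.
(0,0): S=138.0000. Δ = (V_up−V_dn)/(S_up−S_dn) = (12.9735−-85.0065)/(195.9600−97.9800) = 1.0000. V = [p*·12.9735 + (1−p*)·-85.0065]/1.24 = -9.5697. B = V − Δ·S = -147.5697.
Root portfolio cost Δ·138+B reproduces V0=-9.5697.

(0,0): Delta=1.0000 Bond=-147.5697
(1,0): Delta=1.0000 Bond=-182.9865
(1,1): Delta=1.0000 Bond=-182.9865
(2,0): Delta=1.0000 Bond=-226.9032
(2,1): Delta=1.0000 Bond=-226.9032
(2,2): Delta=1.0000 Bond=-226.9032
V0=-9.5697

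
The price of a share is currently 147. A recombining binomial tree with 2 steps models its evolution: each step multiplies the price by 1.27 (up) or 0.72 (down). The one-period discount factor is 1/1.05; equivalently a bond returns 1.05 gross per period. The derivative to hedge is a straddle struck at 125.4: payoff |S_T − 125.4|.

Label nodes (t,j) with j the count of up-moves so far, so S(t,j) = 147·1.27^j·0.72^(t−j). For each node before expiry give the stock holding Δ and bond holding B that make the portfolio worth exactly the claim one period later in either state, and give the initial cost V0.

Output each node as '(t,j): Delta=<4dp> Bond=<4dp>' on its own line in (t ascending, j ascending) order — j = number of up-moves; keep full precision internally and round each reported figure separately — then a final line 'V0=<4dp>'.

Risk-neutral probability p* = (R−d)/(u−d) = (1.05−0.72)/(1.27−0.72) = 0.6000.
At expiry t=2: V(2,0)=49.1952, V(2,1)=9.0168, V(2,2)=111.6963
Node (1,0) S=105.8400: V=(p*·9.0168+(1−p*)·49.1952)/1.05=23.8935; Δ=(9.0168−49.1952)/(134.4168−76.2048)=-0.6902; B=V−Δ·S=96.9451
Node (1,1) S=186.6900: V=(p*·111.6963+(1−p*)·9.0168)/1.05=67.2614; Δ=(111.6963−9.0168)/(237.0963−134.4168)=1.0000; B=V−Δ·S=-119.4286
Node (0,0) S=147.0000: V=(p*·67.2614+(1−p*)·23.8935)/1.05=47.5374; Δ=(67.2614−23.8935)/(186.6900−105.8400)=0.5364; B=V−Δ·S=-31.3134
Check: Δ(0,0)·S0 + B(0,0) = 47.5374 = V0.

(0,0): Delta=0.5364 Bond=-31.3134
(1,0): Delta=-0.6902 Bond=96.9451
(1,1): Delta=1.0000 Bond=-119.4286
V0=47.5374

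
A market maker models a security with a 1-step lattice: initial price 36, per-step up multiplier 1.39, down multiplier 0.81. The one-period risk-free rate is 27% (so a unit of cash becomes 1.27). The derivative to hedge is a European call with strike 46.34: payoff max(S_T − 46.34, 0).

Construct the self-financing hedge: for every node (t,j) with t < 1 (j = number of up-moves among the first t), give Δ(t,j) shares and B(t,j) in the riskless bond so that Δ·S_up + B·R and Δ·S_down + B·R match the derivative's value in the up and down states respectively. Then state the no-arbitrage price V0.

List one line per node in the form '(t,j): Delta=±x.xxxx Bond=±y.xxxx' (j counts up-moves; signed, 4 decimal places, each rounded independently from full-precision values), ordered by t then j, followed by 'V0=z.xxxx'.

Risk-neutral probability p* = (R−d)/(u−d) = (1.27−0.81)/(1.39−0.81) = 0.7931.
At expiry t=1: V(1,0)=0.0000, V(1,1)=3.7000
(0,0): S=36.0000. Δ = (V_up−V_dn)/(S_up−S_dn) = (3.7000−0.0000)/(50.0400−29.1600) = 0.1772. V = [p*·3.7000 + (1−p*)·0.0000]/1.27 = 2.3106. B = V − Δ·S = -4.0687.
Each (Δ,B) replicates both successor values, so the strategy is self-financing and V0 is arbitrage-free.

(0,0): Delta=0.1772 Bond=-4.0687
V0=2.3106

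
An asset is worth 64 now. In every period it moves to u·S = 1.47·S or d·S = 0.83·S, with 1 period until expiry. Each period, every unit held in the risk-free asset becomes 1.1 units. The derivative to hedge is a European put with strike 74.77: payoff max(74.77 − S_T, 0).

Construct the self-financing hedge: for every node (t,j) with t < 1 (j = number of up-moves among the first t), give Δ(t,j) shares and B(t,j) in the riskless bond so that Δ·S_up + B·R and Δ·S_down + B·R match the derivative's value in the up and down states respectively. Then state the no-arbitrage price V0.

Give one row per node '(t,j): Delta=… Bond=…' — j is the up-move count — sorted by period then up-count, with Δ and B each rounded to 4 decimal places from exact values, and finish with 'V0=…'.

The replicating-portfolio and risk-neutral prices coincide; use p* = (1.1−0.83)/(1.47−0.83) = 0.4219 for the latter.
Terminal payoffs: V(1,0)=21.6500, V(1,1)=0.0000
  t=0,j=0: stock 64.0000 → up 94.0800 (V=0.0000), down 53.1200 (V=21.6500). Price 11.3786; hedge Δ=-0.5286, bond B=45.2067.
Check: Δ(0,0)·S0 + B(0,0) = 11.3786 = V0.

(0,0): Delta=-0.5286 Bond=45.2067
V0=11.3786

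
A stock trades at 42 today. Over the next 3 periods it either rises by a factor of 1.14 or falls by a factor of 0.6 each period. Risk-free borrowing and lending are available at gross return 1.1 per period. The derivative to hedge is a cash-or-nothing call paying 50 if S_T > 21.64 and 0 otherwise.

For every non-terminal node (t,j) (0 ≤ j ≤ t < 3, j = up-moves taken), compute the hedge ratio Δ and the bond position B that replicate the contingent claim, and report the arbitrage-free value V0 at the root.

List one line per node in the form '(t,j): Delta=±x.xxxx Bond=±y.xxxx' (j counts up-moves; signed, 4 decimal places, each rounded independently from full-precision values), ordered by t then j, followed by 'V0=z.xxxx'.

Risk-neutral probability p* = (R−d)/(u−d) = (1.1−0.6)/(1.14−0.6) = 0.9259.
Payoff layer (t=3): V(3,0)=0.0000, V(3,1)=0.0000, V(3,2)=50.0000, V(3,3)=50.0000
  t=2,j=0: stock 15.1200 → up 17.2368 (V=0.0000), down 9.0720 (V=0.0000). Price 0.0000; hedge Δ=0.0000, bond B=0.0000.
  t=2,j=1: stock 28.7280 → up 32.7499 (V=50.0000), down 17.2368 (V=0.0000). Price 42.0875; hedge Δ=3.2231, bond B=-50.5051.
  t=2,j=2: stock 54.5832 → up 62.2248 (V=50.0000), down 32.7499 (V=50.0000). Price 45.4545; hedge Δ=0.0000, bond B=45.4545.
  t=1,j=0: stock 25.2000 → up 28.7280 (V=42.0875), down 15.1200 (V=0.0000). Price 35.4272; hedge Δ=3.0929, bond B=-42.5127.
  t=1,j=1: stock 47.8800 → up 54.5832 (V=45.4545), down 28.7280 (V=42.0875). Price 41.0956; hedge Δ=0.1302, bond B=34.8604.
  t=0,j=0: stock 42.0000 → up 47.8800 (V=41.0956), down 25.2000 (V=35.4272). Price 36.9779; hedge Δ=0.2499, bond B=26.4810.
Each (Δ,B) replicates both successor values, so the strategy is self-financing and V0 is arbitrage-free.

(0,0): Delta=0.2499 Bond=26.4810
(1,0): Delta=3.0929 Bond=-42.5127
(1,1): Delta=0.1302 Bond=34.8604
(2,0): Delta=0.0000 Bond=0.0000
(2,1): Delta=3.2231 Bond=-50.5051
(2,2): Delta=0.0000 Bond=45.4545
V0=36.9779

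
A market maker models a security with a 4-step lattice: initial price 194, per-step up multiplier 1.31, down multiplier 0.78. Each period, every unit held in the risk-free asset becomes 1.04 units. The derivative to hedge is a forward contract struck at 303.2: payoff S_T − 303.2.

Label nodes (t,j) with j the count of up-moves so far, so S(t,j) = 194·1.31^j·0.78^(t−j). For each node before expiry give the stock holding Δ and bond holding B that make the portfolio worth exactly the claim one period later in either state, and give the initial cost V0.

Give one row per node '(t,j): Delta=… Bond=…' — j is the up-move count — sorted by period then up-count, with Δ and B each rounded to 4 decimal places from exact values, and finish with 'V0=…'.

Under the risk-neutral measure, an up-move has probability p* = (R−d)/(u−d) = 0.4906 and values discount at R = 1.04.
Payoff layer (t=4): V(4,0)=-231.3908, V(4,1)=-182.5974, V(4,2)=-100.6494, V(4,3)=36.9811, V(4,4)=268.1298
  t=3,j=0: stock 92.0631 → up 120.6026 (V=-182.5974), down 71.8092 (V=-231.3908). Price -199.4754; hedge Δ=1.0000, bond B=-291.5385.
  t=3,j=1: stock 154.6188 → up 202.5506 (V=-100.6494), down 120.6026 (V=-182.5974). Price -136.9197; hedge Δ=1.0000, bond B=-291.5385.
  t=3,j=2: stock 259.6803 → up 340.1811 (V=36.9811), down 202.5506 (V=-100.6494). Price -31.8582; hedge Δ=1.0000, bond B=-291.5385.
  t=3,j=3: stock 436.1297 → up 571.3298 (V=268.1298), down 340.1811 (V=36.9811). Price 144.5912; hedge Δ=1.0000, bond B=-291.5385.
  t=2,j=0: stock 118.0296 → up 154.6188 (V=-136.9197), down 92.0631 (V=-199.4754). Price -162.2958; hedge Δ=1.0000, bond B=-280.3254.
  t=2,j=1: stock 198.2292 → up 259.6803 (V=-31.8582), down 154.6188 (V=-136.9197). Price -82.0962; hedge Δ=1.0000, bond B=-280.3254.
  t=2,j=2: stock 332.9234 → up 436.1297 (V=144.5912), down 259.6803 (V=-31.8582). Price 52.5980; hedge Δ=1.0000, bond B=-280.3254.
  t=1,j=0: stock 151.3200 → up 198.2292 (V=-82.0962), down 118.0296 (V=-162.2958). Price -118.2237; hedge Δ=1.0000, bond B=-269.5437.
  t=1,j=1: stock 254.1400 → up 332.9234 (V=52.5980), down 198.2292 (V=-82.0962). Price -15.4037; hedge Δ=1.0000, bond B=-269.5437.
  t=0,j=0: stock 194.0000 → up 254.1400 (V=-15.4037), down 151.3200 (V=-118.2237). Price -65.1766; hedge Δ=1.0000, bond B=-259.1766.
The time-0 hedge costs -65.1766, which is the no-arbitrage price.

(0,0): Delta=1.0000 Bond=-259.1766
(1,0): Delta=1.0000 Bond=-269.5437
(1,1): Delta=1.0000 Bond=-269.5437
(2,0): Delta=1.0000 Bond=-280.3254
(2,1): Delta=1.0000 Bond=-280.3254
(2,2): Delta=1.0000 Bond=-280.3254
(3,0): Delta=1.0000 Bond=-291.5385
(3,1): Delta=1.0000 Bond=-291.5385
(3,2): Delta=1.0000 Bond=-291.5385
(3,3): Delta=1.0000 Bond=-291.5385
V0=-65.1766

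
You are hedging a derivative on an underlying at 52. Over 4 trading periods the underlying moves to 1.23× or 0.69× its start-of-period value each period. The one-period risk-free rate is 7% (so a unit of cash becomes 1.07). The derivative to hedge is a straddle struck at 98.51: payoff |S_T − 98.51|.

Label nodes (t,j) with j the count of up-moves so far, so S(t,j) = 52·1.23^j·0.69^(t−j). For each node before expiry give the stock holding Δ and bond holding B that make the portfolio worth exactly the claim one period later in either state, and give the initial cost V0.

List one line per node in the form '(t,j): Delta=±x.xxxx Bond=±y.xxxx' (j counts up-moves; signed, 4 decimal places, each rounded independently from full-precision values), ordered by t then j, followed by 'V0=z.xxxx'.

(0,0): Delta=-0.5844 Bond=61.2178
(1,0): Delta=-1.0000 Bond=80.4135
(1,1): Delta=-0.4863 Bond=59.2249
(2,0): Delta=-1.0000 Bond=86.0424
(2,1): Delta=-1.0000 Bond=86.0424
(2,2): Delta=-0.3649 Bond=53.8247
(3,0): Delta=-1.0000 Bond=92.0654
(3,1): Delta=-1.0000 Bond=92.0654
(3,2): Delta=-1.0000 Bond=92.0654
(3,3): Delta=-0.2149 Bond=43.0774
V0=30.8272

The replicating-portfolio and risk-neutral prices coincide; use p* = (1.07−0.69)/(1.23−0.69) = 0.7037 for the latter.
Terminal values V(4,·): V(4,0)=86.7231, V(4,1)=77.4986, V(4,2)=61.0548, V(4,3)=31.7421, V(4,4)=20.5111
(3,0): S=17.0825. Δ = (V_up−V_dn)/(S_up−S_dn) = (77.4986−86.7231)/(21.0114−11.7869) = -1.0000. V = [p*·77.4986 + (1−p*)·86.7231]/1.07 = 74.9830. B = V − Δ·S = 92.0654.
(3,1): S=30.4514. Δ = (V_up−V_dn)/(S_up−S_dn) = (61.0548−77.4986)/(37.4552−21.0114) = -1.0000. V = [p*·61.0548 + (1−p*)·77.4986]/1.07 = 61.6141. B = V − Δ·S = 92.0654.
(3,2): S=54.2829. Δ = (V_up−V_dn)/(S_up−S_dn) = (31.7421−61.0548)/(66.7679−37.4552) = -1.0000. V = [p*·31.7421 + (1−p*)·61.0548]/1.07 = 37.7826. B = V − Δ·S = 92.0654.
(3,3): S=96.7651. Δ = (V_up−V_dn)/(S_up−S_dn) = (20.5111−31.7421)/(119.0211−66.7679) = -0.2149. V = [p*·20.5111 + (1−p*)·31.7421]/1.07 = 22.2792. B = V − Δ·S = 43.0774.
(2,0): S=24.7572. Δ = (V_up−V_dn)/(S_up−S_dn) = (61.6141−74.9830)/(30.4514−17.0825) = -1.0000. V = [p*·61.6141 + (1−p*)·74.9830]/1.07 = 61.2852. B = V − Δ·S = 86.0424.
(2,1): S=44.1324. Δ = (V_up−V_dn)/(S_up−S_dn) = (37.7826−61.6141)/(54.2829−30.4514) = -1.0000. V = [p*·37.7826 + (1−p*)·61.6141]/1.07 = 41.9100. B = V − Δ·S = 86.0424.
(2,2): S=78.6708. Δ = (V_up−V_dn)/(S_up−S_dn) = (22.2792−37.7826)/(96.7651−54.2829) = -0.3649. V = [p*·22.2792 + (1−p*)·37.7826]/1.07 = 25.1148. B = V − Δ·S = 53.8247.
(1,0): S=35.8800. Δ = (V_up−V_dn)/(S_up−S_dn) = (41.9100−61.2852)/(44.1324−24.7572) = -1.0000. V = [p*·41.9100 + (1−p*)·61.2852]/1.07 = 44.5335. B = V − Δ·S = 80.4135.
(1,1): S=63.9600. Δ = (V_up−V_dn)/(S_up−S_dn) = (25.1148−41.9100)/(78.6708−44.1324) = -0.4863. V = [p*·25.1148 + (1−p*)·41.9100]/1.07 = 28.1226. B = V − Δ·S = 59.2249.
(0,0): S=52.0000. Δ = (V_up−V_dn)/(S_up−S_dn) = (28.1226−44.5335)/(63.9600−35.8800) = -0.5844. V = [p*·28.1226 + (1−p*)·44.5335]/1.07 = 30.8272. B = V − Δ·S = 61.2178.
The time-0 hedge costs 30.8272, which is the no-arbitrage price.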